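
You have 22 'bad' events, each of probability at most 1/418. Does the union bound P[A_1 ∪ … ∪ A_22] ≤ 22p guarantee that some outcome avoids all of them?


Union bound: P[∪_{i=1}^{22} A_i] ≤ Σ_i P[A_i] ≤ 22·p = 22·(1/418) = 1/19.
Numerically: 1/19 ≈ 0.05263.
Is 1/19 < 1? YES.
Since P[∪ A_i] ≤ 1/19 < 1, the complement has P[∩ A_i^c] ≥ 1 − 1/19 = 18/19 > 0, so some outcome avoids every A_i.

22·p = 1/19 ≈ 0.05263; existence CERTIFIED by the union bound.


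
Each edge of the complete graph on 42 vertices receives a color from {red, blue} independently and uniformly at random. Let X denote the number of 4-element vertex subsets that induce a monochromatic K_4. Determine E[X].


Let X = Σ_S X_S over the C(42, 4) = 111930 subsets S of size 4, where X_S = 1 if the K_4 on S is monochromatic.
For a fixed S, the K_4 on S has C(4, 2) = 6 edges. P[all 6 edges red] = (1/2)^6, and likewise for blue, so P[monochromatic] = 2·(1/2)^6 = 2^{1 − 6} = 1/32.
By linearity: E[X] = C(42, 4) · 2^{1 − 6} = 111930 · 1/32 = 55965/16.
Numerically: E[X] ≈ 3497.812500.

E[X] = C(42,4)·2^(1−C(4,2)) = 55965/16 ≈ 3497.812500.


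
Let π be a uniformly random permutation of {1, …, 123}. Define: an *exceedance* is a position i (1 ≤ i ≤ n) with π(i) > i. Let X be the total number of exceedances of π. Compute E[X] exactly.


Write X = Σ_{i=1}^{123} X_i, where X_i = 1_{π(i) > i}.
For each fixed i, π(i) is uniform over {1, …, 123} (marginal of a uniform permutation), so P[π(i) > i] = (n − i)/n. Summing: Σ_{i=1}^{123} (n − i)/n = (0 + 1 + … + 122)/123 = 123(123 − 1)/(2·123) = (123 − 1)/2.
Hence E[X] = Σ_{i=1}^{123} (123 − i)/123 = 61 ≈ 61.0000.

E[X] = 61 = 61.0000.


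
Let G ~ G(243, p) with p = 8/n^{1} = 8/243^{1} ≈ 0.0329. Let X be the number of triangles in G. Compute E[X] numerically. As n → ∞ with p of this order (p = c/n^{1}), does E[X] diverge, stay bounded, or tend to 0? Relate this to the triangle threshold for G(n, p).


Number of potential triangles: C(243, 3) = 2362041.
Each occurs with probability p³ ≈ (0.0329)³ ≈ 3.56822e-05.
By linearity: E[X] = C(243, 3)·p³ ≈ 2362041 · 3.56822e-05 ≈ 84.283.
Here α = 1, so p = 8/n is exactly at the triangle threshold p ~ 1/n. Asymptotically E[X] → c³/6 = 8³/6 = 256/3 ≈ 85.333, a bounded constant. In this regime the triangle count is asymptotically Poisson(c³/6).

E[X] ≈ 84.283; in regime p = Θ(1/n^{1}) E[X] stays bounded (at the triangle threshold p ~ 1/n).


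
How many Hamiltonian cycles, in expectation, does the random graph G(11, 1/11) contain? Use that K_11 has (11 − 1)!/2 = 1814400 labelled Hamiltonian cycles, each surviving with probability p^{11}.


K_11 has (11 − 1)!/2 = 1814400 labelled Hamiltonian cycles.
For each such Hamiltonian cycle H, let X_H = 1 if all 11 edges of H are present in G. Then P[X_H = 1] = p^{11} = (1/11)^{11} = 1/285311670611.
By linearity: E[X] = Σ_H E[X_H] = 1814400 · p^{11} = 1814400 · 1/285311670611 = 1814400/285311670611.
Numerically: E[X] ≈ 6.36e-06.

E[X] = 1814400 · (1/11)^{11} = 1814400/285311670611 ≈ 6.36e-06.


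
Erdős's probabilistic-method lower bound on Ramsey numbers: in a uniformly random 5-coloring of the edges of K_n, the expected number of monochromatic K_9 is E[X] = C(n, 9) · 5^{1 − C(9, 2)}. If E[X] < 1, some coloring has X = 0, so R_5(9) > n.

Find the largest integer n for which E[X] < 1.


We need C(n, 9) · 5^{1 − 36} < 1, i.e. C(n, 9) < 5^{36 − 1} = 2910383045673370361328125.
Check values of n near the boundary:
  n = 2170: C(2170, 9) = 2891746779868845075610510; 2891746779868845075610510 < 2910383045673370361328125? YES
  n = 2171: C(2171, 9) = 2903784578674959601827205; 2903784578674959601827205 < 2910383045673370361328125? YES
  n = 2172: C(2172, 9) = 2915866900084148060642020; 2915866900084148060642020 < 2910383045673370361328125? NO
The largest n with C(n, 9) < 2910383045673370361328125 is n = 2171 (where E[X] = 580756915734991920365441/582076609134674072265625 ≈ 0.9977). Hence R_5(9) > 2171, i.e. R_5(9) ≥ 2172.

Largest n = 2171; hence R_5(9) > 2171.


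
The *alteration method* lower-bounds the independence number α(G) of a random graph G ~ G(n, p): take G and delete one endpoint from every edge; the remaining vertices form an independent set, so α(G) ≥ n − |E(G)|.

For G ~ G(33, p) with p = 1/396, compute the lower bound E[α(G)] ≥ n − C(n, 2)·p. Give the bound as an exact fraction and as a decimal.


E[|E(G)|] = C(33, 2)·p = 528 · (1/396) = 4/3.
E[α(G)] ≥ n − E[|E(G)|] = 33 − 4/3 = 95/3.
Numerically: ≈ 31.666667.
(This is only a lower bound; the true E[α(G)] may be larger.)

E[α(G)] ≥ 95/3 ≈ 31.666667.


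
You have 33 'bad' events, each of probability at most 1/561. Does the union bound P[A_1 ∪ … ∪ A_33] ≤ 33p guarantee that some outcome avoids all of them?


Union bound: P[∪_{i=1}^{33} A_i] ≤ Σ_i P[A_i] ≤ 33·p = 33·(1/561) = 1/17.
Numerically: 1/17 ≈ 0.058824.
Is 1/17 < 1? YES.
Since P[∪ A_i] ≤ 1/17 < 1, the complement has P[∩ A_i^c] ≥ 1 − 1/17 = 16/17 > 0, so some outcome avoids every A_i.

33·p = 1/17 ≈ 0.058824; existence CERTIFIED by the union bound.


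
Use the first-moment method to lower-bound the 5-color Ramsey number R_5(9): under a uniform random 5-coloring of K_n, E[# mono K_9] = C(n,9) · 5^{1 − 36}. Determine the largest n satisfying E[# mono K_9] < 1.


We need C(n, 9) · 5^{1 − 36} < 1, i.e. C(n, 9) < 5^{36 − 1} = 2910383045673370361328125.
Check values of n near the boundary:
  n = 2167: C(2167, 9) = 2855899084841489792706810; 2855899084841489792706810 < 2910383045673370361328125? YES
  n = 2168: C(2168, 9) = 2867804175977929537095120; 2867804175977929537095120 < 2910383045673370361328125? YES
  n = 2169: C(2169, 9) = 2879753360044504243499683; 2879753360044504243499683 < 2910383045673370361328125? YES
  n = 2170: C(2170, 9) = 2891746779868845075610510; 2891746779868845075610510 < 2910383045673370361328125? YES
  n = 2171: C(2171, 9) = 2903784578674959601827205; 2903784578674959601827205 < 2910383045673370361328125? YES
  n = 2172: C(2172, 9) = 2915866900084148060642020; 2915866900084148060642020 < 2910383045673370361328125? NO
The largest n with C(n, 9) < 2910383045673370361328125 is n = 2171 (where E[X] = 580756915734991920365441/582076609134674072265625 ≈ 0.9977328). Hence R_5(9) > 2171, i.e. R_5(9) ≥ 2172.

Largest n = 2171; hence R_5(9) > 2171.


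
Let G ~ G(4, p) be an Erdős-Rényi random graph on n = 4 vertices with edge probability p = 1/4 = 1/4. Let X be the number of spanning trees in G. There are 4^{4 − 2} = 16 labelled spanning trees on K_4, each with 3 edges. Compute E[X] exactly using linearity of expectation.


K_4 has 4^{4 − 2} = 16 labelled spanning trees.
For each such spanning tree H, let X_H = 1 if all 3 edges of H are present in G. Then P[X_H = 1] = p^{3} = (1/4)^{3} = 1/64.
Summing the indicators: E[X] = Σ_H E[X_H] = 16 · p^{3} = 16 · 1/64 = 1/4.
Numerically: E[X] ≈ 0.25.

E[X] = 16 · (1/4)^{3} = 1/4 ≈ 0.25.


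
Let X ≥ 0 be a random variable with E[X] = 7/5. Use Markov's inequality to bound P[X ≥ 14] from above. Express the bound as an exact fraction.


μ = E[X] = 7/5, a = 14.
Markov: P[X ≥ 14] ≤ μ/a = (7/5)/14 = 1/10.
Numerically: ≈ 0.100000.
(Since a = 14 > μ = 1.400000, the bound 1/10 is < 1 and informative.)

P[X ≥ 14] ≤ 1/10 ≈ 0.100000.


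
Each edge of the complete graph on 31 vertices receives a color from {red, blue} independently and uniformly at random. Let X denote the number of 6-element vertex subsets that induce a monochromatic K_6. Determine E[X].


Let X = Σ_S X_S over the C(31, 6) = 736281 subsets S of size 6, where X_S = 1 if the K_6 on S is monochromatic.
For a fixed S, the K_6 on S has C(6, 2) = 15 edges. P[all 15 edges red] = (1/2)^15, and likewise for blue, so P[monochromatic] = 2·(1/2)^15 = 2^{1 − 15} = 1/16384.
By linearity of expectation: E[X] = C(31, 6) · 2^{1 − 15} = 736281 · 1/16384 = 736281/16384.
Numerically: E[X] ≈ 44.939.

E[X] = C(31,6)·2^(1−C(6,2)) = 736281/16384 ≈ 44.939.


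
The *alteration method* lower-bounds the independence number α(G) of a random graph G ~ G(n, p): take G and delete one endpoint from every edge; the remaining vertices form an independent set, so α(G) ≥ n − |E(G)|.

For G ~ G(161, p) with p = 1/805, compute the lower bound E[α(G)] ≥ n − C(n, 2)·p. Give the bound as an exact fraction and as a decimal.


E[|E(G)|] = C(161, 2)·p = 12880 · (1/805) = 16.
E[α(G)] ≥ n − E[|E(G)|] = 161 − 16 = 145.
Numerically: ≈ 145.000.
(This is only a lower bound; the true E[α(G)] may be larger.)

E[α(G)] ≥ 145 ≈ 145.000.


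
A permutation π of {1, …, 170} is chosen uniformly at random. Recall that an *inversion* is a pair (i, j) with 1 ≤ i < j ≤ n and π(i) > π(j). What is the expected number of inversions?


Write X = Σ X_I over the C(170, 2) = 14365 pairs i < j, with X_I the indicator of one inversion.
There are 14365 indicators.
For each fixed pair i < j, the values π(i) and π(j) are two distinct elements of {1, …, 170} in uniformly random order; by symmetry P[π(i) > π(j)] = 1/2.
By linearity: E[X] = 14365 · (1/2) = C(170, 2) · (1/2) = 14365/2 = 14365/2 ≈ 7182.500.

E[X] = 14365/2 = 7182.500.


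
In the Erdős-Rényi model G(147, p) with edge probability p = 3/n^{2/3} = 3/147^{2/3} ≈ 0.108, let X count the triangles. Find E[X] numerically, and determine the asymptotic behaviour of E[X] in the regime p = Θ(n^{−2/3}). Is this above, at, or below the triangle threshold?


Number of potential triangles: C(147, 3) = 518665.
Each occurs with probability p³ ≈ (0.108)³ ≈ 1.24948e-03.
By linearity: E[X] = C(147, 3)·p³ ≈ 518665 · 1.24948e-03 ≈ 648.061.
Since α = 2/3 < 1, p = c/n^{2/3} ≫ 1/n is above the triangle threshold p ~ 1/n. Asymptotically E[X] ~ (c³/6)·n^{3(1−α)} = (3³/6)·n^{1} → ∞; triangles are abundant w.h.p.

E[X] ≈ 648.061; in regime p = Θ(1/n^{2/3}) E[X] diverges (above the triangle threshold p ~ 1/n).


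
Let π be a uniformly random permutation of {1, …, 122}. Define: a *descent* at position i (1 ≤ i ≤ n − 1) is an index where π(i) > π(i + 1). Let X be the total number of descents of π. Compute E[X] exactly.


Write X = Σ X_I over i = 1, …, 121, with X_I the indicator of one descent.
There are 121 indicators.
For each fixed i, the pair (π(i), π(i+1)) is a uniformly random ordered pair of distinct values from {1, …, 122}; by symmetry P[π(i) > π(i+1)] = 1/2.
By linearity: E[X] = 121 · (1/2) = (122 − 1) · (1/2) = 121/2 ≈ 60.50000.

E[X] = 121/2 = 60.50000.


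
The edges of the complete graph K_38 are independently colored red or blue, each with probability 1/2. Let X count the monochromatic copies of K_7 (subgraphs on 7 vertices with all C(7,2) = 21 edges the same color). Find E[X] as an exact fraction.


Let X = Σ_S X_S over the C(38, 7) = 12620256 subsets S of size 7, where X_S = 1 if the K_7 on S is monochromatic.
For a fixed S, the K_7 on S has C(7, 2) = 21 edges. P[all 21 edges red] = (1/2)^21, and likewise for blue, so P[monochromatic] = 2·(1/2)^21 = 2^{1 − 21} = 1/1048576.
Summing: E[X] = C(38, 7) · 2^{1 − 21} = 12620256 · 1/1048576 = 394383/32768.
Numerically: E[X] ≈ 12.036.

E[X] = C(38,7)·2^(1−C(7,2)) = 394383/32768 ≈ 12.036.


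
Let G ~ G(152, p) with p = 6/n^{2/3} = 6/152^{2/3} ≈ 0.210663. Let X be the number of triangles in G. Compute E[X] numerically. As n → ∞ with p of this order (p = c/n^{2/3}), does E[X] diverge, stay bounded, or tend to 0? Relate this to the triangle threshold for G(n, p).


Number of potential triangles: C(152, 3) = 573800.
Each occurs with probability p³ ≈ (0.210663)³ ≈ 9.34903047e-03.
By linearity: E[X] = C(152, 3)·p³ ≈ 573800 · 9.34903047e-03 ≈ 5364.473684.
Since α = 2/3 < 1, p = c/n^{2/3} ≫ 1/n is above the triangle threshold p ~ 1/n. Asymptotically E[X] ~ (c³/6)·n^{3(1−α)} = (6³/6)·n^{1} → ∞; triangles are abundant w.h.p.

E[X] ≈ 5364.473684; in regime p = Θ(1/n^{2/3}) E[X] diverges (above the triangle threshold p ~ 1/n).


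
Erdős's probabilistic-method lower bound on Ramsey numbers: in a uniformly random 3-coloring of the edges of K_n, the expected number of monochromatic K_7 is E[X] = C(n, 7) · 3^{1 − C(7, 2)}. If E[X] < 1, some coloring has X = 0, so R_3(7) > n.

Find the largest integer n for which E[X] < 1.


We need C(n, 7) · 3^{1 − 21} < 1, i.e. C(n, 7) < 3^{21 − 1} = 3486784401.
Check values of n near the boundary:
  n = 75: C(75, 7) = 1984829850; 1984829850 < 3486784401? YES
  n = 76: C(76, 7) = 2186189400; 2186189400 < 3486784401? YES
  n = 77: C(77, 7) = 2404808340; 2404808340 < 3486784401? YES
  n = 78: C(78, 7) = 2641902120; 2641902120 < 3486784401? YES
  n = 79: C(79, 7) = 2898753715; 2898753715 < 3486784401? YES
  n = 80: C(80, 7) = 3176716400; 3176716400 < 3486784401? YES
  n = 81: C(81, 7) = 3477216600; 3477216600 < 3486784401? YES
  n = 82: C(82, 7) = 3801756816; 3801756816 < 3486784401? NO
  n = 83: C(83, 7) = 4151918628; 4151918628 < 3486784401? NO
  n = 84: C(84, 7) = 4529365776; 4529365776 < 3486784401? NO
The largest n with C(n, 7) < 3486784401 is n = 81 (where E[X] = 42928600/43046721 ≈ 0.99726). Hence R_3(7) > 81, i.e. R_3(7) ≥ 82.

Largest n = 81; hence R_3(7) > 81.


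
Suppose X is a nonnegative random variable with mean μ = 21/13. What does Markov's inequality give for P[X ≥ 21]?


μ = E[X] = 21/13, a = 21.
Markov: P[X ≥ 21] ≤ μ/a = (21/13)/21 = 1/13.
Numerically: ≈ 0.0769.
(Since a = 21 > μ = 1.6154, the bound 1/13 is < 1 and informative.)

P[X ≥ 21] ≤ 1/13 ≈ 0.0769.


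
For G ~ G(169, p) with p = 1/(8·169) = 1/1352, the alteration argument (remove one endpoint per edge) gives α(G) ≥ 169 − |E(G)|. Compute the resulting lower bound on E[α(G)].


E[|E(G)|] = C(169, 2)·p = 14196 · (1/1352) = 21/2.
E[α(G)] ≥ n − E[|E(G)|] = 169 − 21/2 = 317/2.
Numerically: ≈ 158.500.
(This is only a lower bound; the true E[α(G)] may be larger.)

E[α(G)] ≥ 317/2 ≈ 158.500.


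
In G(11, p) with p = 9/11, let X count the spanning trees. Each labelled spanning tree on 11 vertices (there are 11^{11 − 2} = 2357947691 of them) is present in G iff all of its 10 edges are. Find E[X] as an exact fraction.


K_11 has 11^{11 − 2} = 2357947691 labelled spanning trees.
For each such spanning tree H, let X_H = 1 if all 10 edges of H are present in G. Then P[X_H = 1] = p^{10} = (9/11)^{10} = 3486784401/25937424601.
By linearity of expectation: E[X] = Σ_H E[X_H] = 2357947691 · p^{10} = 2357947691 · 3486784401/25937424601 = 3486784401/11.
Numerically: E[X] ≈ 3.1698e+08.

E[X] = 2357947691 · (9/11)^{10} = 3486784401/11 ≈ 3.1698e+08.


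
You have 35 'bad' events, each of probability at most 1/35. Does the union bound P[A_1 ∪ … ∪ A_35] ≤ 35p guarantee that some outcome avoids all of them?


Union bound: P[∪_{i=1}^{35} A_i] ≤ Σ_i P[A_i] ≤ 35·p = 35·(1/35) = 1.
Numerically: 1 ≈ 1.00000.
Is 1 < 1? NO.
Since the bound 1 is ≥ 1, the union bound is uninformative here; it does NOT by itself certify existence.

35·p = 1 ≈ 1.00000; existence NOT certified by the union bound.


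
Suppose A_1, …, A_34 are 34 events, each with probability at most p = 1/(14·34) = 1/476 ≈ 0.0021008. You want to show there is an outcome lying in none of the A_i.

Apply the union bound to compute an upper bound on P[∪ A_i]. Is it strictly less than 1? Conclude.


Union bound: P[∪_{i=1}^{34} A_i] ≤ Σ_i P[A_i] ≤ 34·p = 34·(1/476) = 1/14.
Numerically: 1/14 ≈ 0.0714286.
Is 1/14 < 1? YES.
Since P[∪ A_i] ≤ 1/14 < 1, the complement has P[∩ A_i^c] ≥ 1 − 1/14 = 13/14 > 0, so some outcome avoids every A_i.

34·p = 1/14 ≈ 0.0714286; existence CERTIFIED by the union bound.


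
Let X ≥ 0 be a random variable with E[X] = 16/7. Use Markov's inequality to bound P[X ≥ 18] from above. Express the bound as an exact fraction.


μ = E[X] = 16/7, a = 18.
Markov: P[X ≥ 18] ≤ μ/a = (16/7)/18 = 8/63.
Numerically: ≈ 0.12698.
(Since a = 18 > μ = 2.28571, the bound 8/63 is < 1 and informative.)

P[X ≥ 18] ≤ 8/63 ≈ 0.12698.


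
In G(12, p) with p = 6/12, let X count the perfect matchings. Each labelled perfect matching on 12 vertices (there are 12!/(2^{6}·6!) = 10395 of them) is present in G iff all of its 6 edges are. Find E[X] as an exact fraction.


K_12 has 12!/(2^{6}·6!) = 10395 labelled perfect matchings.
For each such perfect matching H, let X_H = 1 if all 6 edges of H are present in G. Then P[X_H = 1] = p^{6} = (1/2)^{6} = 1/64.
By linearity: E[X] = Σ_H E[X_H] = 10395 · p^{6} = 10395 · 1/64 = 10395/64.
Numerically: E[X] ≈ 162.42.

E[X] = 10395 · (1/2)^{6} = 10395/64 ≈ 162.42.


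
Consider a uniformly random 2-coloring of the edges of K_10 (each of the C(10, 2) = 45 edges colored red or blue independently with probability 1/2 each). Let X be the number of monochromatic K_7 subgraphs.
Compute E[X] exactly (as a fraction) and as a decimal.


Let X = Σ_S X_S over the C(10, 7) = 120 subsets S of size 7, where X_S = 1 if the K_7 on S is monochromatic.
For a fixed S, the K_7 on S has C(7, 2) = 21 edges. P[all 21 edges red] = (1/2)^21, and likewise for blue, so P[monochromatic] = 2·(1/2)^21 = 2^{1 − 21} = 1/1048576.
By linearity of expectation: E[X] = C(10, 7) · 2^{1 − 21} = 120 · 1/1048576 = 15/131072.
Numerically: E[X] ≈ 0.00011.

E[X] = C(10,7)·2^(1−C(7,2)) = 15/131072 ≈ 0.00011.


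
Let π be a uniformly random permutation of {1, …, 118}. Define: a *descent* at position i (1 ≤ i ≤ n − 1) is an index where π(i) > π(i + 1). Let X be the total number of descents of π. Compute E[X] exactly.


Write X = Σ X_I over i = 1, …, 117, with X_I the indicator of one descent.
There are 117 indicators.
For each fixed i, the pair (π(i), π(i+1)) is a uniformly random ordered pair of distinct values from {1, …, 118}; by symmetry P[π(i) > π(i+1)] = 1/2.
By linearity: E[X] = 117 · (1/2) = (118 − 1) · (1/2) = 117/2 ≈ 58.500000.

E[X] = 117/2 = 58.500000.


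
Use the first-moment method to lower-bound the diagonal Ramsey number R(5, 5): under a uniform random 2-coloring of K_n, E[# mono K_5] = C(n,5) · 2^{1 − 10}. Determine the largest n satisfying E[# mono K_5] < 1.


We need C(n, 5) · 2^{1 − 10} < 1, i.e. C(n, 5) < 2^{10 − 1} = 512.
Check values of n near the boundary:
  n = 5: C(5, 5) = 1; 1 < 512? YES
  n = 6: C(6, 5) = 6; 6 < 512? YES
  n = 7: C(7, 5) = 21; 21 < 512? YES
  n = 8: C(8, 5) = 56; 56 < 512? YES
  n = 9: C(9, 5) = 126; 126 < 512? YES
  n = 10: C(10, 5) = 252; 252 < 512? YES
  n = 11: C(11, 5) = 462; 462 < 512? YES
  n = 12: C(12, 5) = 792; 792 < 512? NO
The largest n with C(n, 5) < 512 is n = 11 (where E[X] = 231/256 ≈ 0.9023). Hence R(5, 5) > 11, i.e. R(5, 5) ≥ 12.

Largest n = 11; hence R(5, 5) > 11.


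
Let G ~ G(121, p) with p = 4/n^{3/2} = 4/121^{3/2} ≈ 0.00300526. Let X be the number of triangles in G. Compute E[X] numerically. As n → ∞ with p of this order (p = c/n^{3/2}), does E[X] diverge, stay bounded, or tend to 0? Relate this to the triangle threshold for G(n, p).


Number of potential triangles: C(121, 3) = 287980.
Each occurs with probability p³ ≈ (0.00300526)³ ≈ 2.71422476e-08.
By linearity: E[X] = C(121, 3)·p³ ≈ 287980 · 2.71422476e-08 ≈ 0.007816.
Since α = 3/2 > 1, p = c/n^{3/2} = o(1/n) is below the triangle threshold p ~ 1/n. Asymptotically E[X] ~ (c³/6)·n^{3(1−α)} = (4³/6)·n^{-1.5} → 0, so by Markov's inequality G has no triangles w.h.p.

E[X] ≈ 0.007816; in regime p = Θ(1/n^{3/2}) E[X] tends to 0 (below the triangle threshold p ~ 1/n).


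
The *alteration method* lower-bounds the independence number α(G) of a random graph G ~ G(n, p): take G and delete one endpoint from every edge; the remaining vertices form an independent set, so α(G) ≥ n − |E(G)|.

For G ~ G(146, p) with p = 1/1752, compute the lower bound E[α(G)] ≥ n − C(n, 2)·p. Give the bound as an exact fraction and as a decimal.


E[|E(G)|] = C(146, 2)·p = 10585 · (1/1752) = 145/24.
E[α(G)] ≥ n − E[|E(G)|] = 146 − 145/24 = 3359/24.
Numerically: ≈ 139.9583.
(This is only a lower bound; the true E[α(G)] may be larger.)

E[α(G)] ≥ 3359/24 ≈ 139.9583.


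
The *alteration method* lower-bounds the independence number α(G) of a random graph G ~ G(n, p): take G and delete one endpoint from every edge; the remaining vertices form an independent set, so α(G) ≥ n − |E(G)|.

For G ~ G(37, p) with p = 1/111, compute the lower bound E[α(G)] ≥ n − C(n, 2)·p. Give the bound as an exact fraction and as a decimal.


E[|E(G)|] = C(37, 2)·p = 666 · (1/111) = 6.
E[α(G)] ≥ n − E[|E(G)|] = 37 − 6 = 31.
Numerically: ≈ 31.0000.
(This is only a lower bound; the true E[α(G)] may be larger.)

E[α(G)] ≥ 31 ≈ 31.0000.


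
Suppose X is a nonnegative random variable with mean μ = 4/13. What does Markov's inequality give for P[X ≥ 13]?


μ = E[X] = 4/13, a = 13.
Markov: P[X ≥ 13] ≤ μ/a = (4/13)/13 = 4/169.
Numerically: ≈ 0.023669.
(Since a = 13 > μ = 0.307692, the bound 4/169 is < 1 and informative.)

P[X ≥ 13] ≤ 4/169 ≈ 0.023669.


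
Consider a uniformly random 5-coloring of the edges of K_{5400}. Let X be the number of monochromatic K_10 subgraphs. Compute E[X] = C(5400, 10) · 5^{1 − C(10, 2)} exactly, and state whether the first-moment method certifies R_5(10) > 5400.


E[X] = C(5400, 10) · 5^{1 − 45} = 5761735538961887279463031445160 · 5^{−44} = 5761735538961887279463031445160/5684341886080801486968994140625.
As a reduced fraction: E[X] = 1152347107792377455892606289032/1136868377216160297393798828125 ≈ 1.0136152.
Is E[X] < 1? NO.
Since E[X] ≥ 1, the first-moment bound is inconclusive at n = 5400; it does NOT by itself certify R_5(10) > 5400.

E[X] = 1152347107792377455892606289032/1136868377216160297393798828125 ≈ 1.0136152; E[X] ≥ 1; first-moment method inconclusive here.


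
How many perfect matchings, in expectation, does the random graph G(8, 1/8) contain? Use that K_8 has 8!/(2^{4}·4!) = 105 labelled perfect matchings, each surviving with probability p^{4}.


K_8 has 8!/(2^{4}·4!) = 105 labelled perfect matchings.
For each such perfect matching H, let X_H = 1 if all 4 edges of H are present in G. Then P[X_H = 1] = p^{4} = (1/8)^{4} = 1/4096.
Summing the indicators: E[X] = Σ_H E[X_H] = 105 · p^{4} = 105 · 1/4096 = 105/4096.
Numerically: E[X] ≈ 0.0256.

E[X] = 105 · (1/8)^{4} = 105/4096 ≈ 0.0256.


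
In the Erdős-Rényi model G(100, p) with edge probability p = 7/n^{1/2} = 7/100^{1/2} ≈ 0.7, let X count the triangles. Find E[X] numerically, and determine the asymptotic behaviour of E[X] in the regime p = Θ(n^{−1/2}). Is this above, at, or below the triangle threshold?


Number of potential triangles: C(100, 3) = 161700.
Each occurs with probability p³ ≈ (0.7)³ ≈ 3.43000e-01.
By linearity: E[X] = C(100, 3)·p³ ≈ 161700 · 3.43000e-01 ≈ 55463.100.
Since α = 1/2 < 1, p = c/n^{1/2} ≫ 1/n is above the triangle threshold p ~ 1/n. Asymptotically E[X] ~ (c³/6)·n^{3(1−α)} = (7³/6)·n^{1.5} → ∞; triangles are abundant w.h.p.

E[X] ≈ 55463.100; in regime p = Θ(1/n^{1/2}) E[X] diverges (above the triangle threshold p ~ 1/n).


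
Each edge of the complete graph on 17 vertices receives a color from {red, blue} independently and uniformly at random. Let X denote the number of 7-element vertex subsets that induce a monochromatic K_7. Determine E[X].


Let X = Σ_S X_S over the C(17, 7) = 19448 subsets S of size 7, where X_S = 1 if the K_7 on S is monochromatic.
For a fixed S, the K_7 on S has C(7, 2) = 21 edges. P[all 21 edges red] = (1/2)^21, and likewise for blue, so P[monochromatic] = 2·(1/2)^21 = 2^{1 − 21} = 1/1048576.
Summing: E[X] = C(17, 7) · 2^{1 − 21} = 19448 · 1/1048576 = 2431/131072.
Numerically: E[X] ≈ 0.018547.

E[X] = C(17,7)·2^(1−C(7,2)) = 2431/131072 ≈ 0.018547.


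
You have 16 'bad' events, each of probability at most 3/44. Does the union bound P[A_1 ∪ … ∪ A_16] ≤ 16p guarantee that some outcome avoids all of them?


Union bound: P[∪_{i=1}^{16} A_i] ≤ Σ_i P[A_i] ≤ 16·p = 16·(3/44) = 12/11.
Numerically: 12/11 ≈ 1.091.
Is 12/11 < 1? NO.
Since the bound 12/11 is ≥ 1, the union bound is uninformative here; it does NOT by itself certify existence.

16·p = 12/11 ≈ 1.091; existence NOT certified by the union bound.


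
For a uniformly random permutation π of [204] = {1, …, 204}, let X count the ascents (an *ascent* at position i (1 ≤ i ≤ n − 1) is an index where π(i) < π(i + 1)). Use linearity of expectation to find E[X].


Write X = Σ X_I over i = 1, …, 203, with X_I the indicator of one ascent.
There are 203 indicators.
For each fixed i, the pair (π(i), π(i+1)) is a uniformly random ordered pair of distinct values from {1, …, 204}; by symmetry P[π(i) < π(i+1)] = 1/2.
By linearity: E[X] = 203 · (1/2) = (204 − 1) · (1/2) = 203/2 ≈ 101.5000.

E[X] = 203/2 = 101.5000.


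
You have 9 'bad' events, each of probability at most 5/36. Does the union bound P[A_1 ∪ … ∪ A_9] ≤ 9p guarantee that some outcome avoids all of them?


Union bound: P[∪_{i=1}^{9} A_i] ≤ Σ_i P[A_i] ≤ 9·p = 9·(5/36) = 5/4.
Numerically: 5/4 ≈ 1.2500.
Is 5/4 < 1? NO.
Since the bound 5/4 is ≥ 1, the union bound is uninformative here; it does NOT by itself certify existence.

9·p = 5/4 ≈ 1.2500; existence NOT certified by the union bound.


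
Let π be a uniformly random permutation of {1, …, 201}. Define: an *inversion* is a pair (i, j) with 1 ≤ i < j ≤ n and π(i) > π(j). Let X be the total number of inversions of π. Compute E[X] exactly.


Write X = Σ X_I over the C(201, 2) = 20100 pairs i < j, with X_I the indicator of one inversion.
There are 20100 indicators.
For each fixed pair i < j, the values π(i) and π(j) are two distinct elements of {1, …, 201} in uniformly random order; by symmetry P[π(i) > π(j)] = 1/2.
By linearity: E[X] = 20100 · (1/2) = C(201, 2) · (1/2) = 20100/2 = 10050 ≈ 10050.0000.

E[X] = 10050 = 10050.0000.


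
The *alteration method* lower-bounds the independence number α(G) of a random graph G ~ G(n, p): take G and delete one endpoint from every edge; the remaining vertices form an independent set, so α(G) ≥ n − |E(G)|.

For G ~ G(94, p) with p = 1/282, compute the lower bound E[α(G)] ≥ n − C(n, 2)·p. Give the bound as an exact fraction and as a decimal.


E[|E(G)|] = C(94, 2)·p = 4371 · (1/282) = 31/2.
E[α(G)] ≥ n − E[|E(G)|] = 94 − 31/2 = 157/2.
Numerically: ≈ 78.500.
(This is only a lower bound; the true E[α(G)] may be larger.)

E[α(G)] ≥ 157/2 ≈ 78.500.


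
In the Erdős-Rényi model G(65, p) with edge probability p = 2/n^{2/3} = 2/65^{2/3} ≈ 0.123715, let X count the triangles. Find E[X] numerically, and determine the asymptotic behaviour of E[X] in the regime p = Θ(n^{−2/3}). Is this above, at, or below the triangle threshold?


Number of potential triangles: C(65, 3) = 43680.
Each occurs with probability p³ ≈ (0.123715)³ ≈ 1.89349112e-03.
By linearity: E[X] = C(65, 3)·p³ ≈ 43680 · 1.89349112e-03 ≈ 82.707692.
Since α = 2/3 < 1, p = c/n^{2/3} ≫ 1/n is above the triangle threshold p ~ 1/n. Asymptotically E[X] ~ (c³/6)·n^{3(1−α)} = (2³/6)·n^{1} → ∞; triangles are abundant w.h.p.

E[X] ≈ 82.707692; in regime p = Θ(1/n^{2/3}) E[X] diverges (above the triangle threshold p ~ 1/n).


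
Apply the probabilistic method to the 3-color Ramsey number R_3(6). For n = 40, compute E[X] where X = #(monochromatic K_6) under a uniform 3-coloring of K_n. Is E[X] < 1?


E[X] = C(40, 6) · 3^{1 − 15} = 3838380 · 3^{−14} = 3838380/4782969.
As a reduced fraction: E[X] = 1279460/1594323 ≈ 0.8025.
Is E[X] < 1? YES.
Since E[X] < 1, there exists a 3-coloring of K_{40} with no monochromatic K_6; hence R_3(6) > 40.

E[X] = 1279460/1594323 ≈ 0.8025; E[X] < 1, so R_3(6) > 40.


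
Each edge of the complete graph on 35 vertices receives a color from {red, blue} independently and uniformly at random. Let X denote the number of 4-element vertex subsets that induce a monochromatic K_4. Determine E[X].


Let X = Σ_S X_S over the C(35, 4) = 52360 subsets S of size 4, where X_S = 1 if the K_4 on S is monochromatic.
For a fixed S, the K_4 on S has C(4, 2) = 6 edges. P[all 6 edges red] = (1/2)^6, and likewise for blue, so P[monochromatic] = 2·(1/2)^6 = 2^{1 − 6} = 1/32.
Summing: E[X] = C(35, 4) · 2^{1 − 6} = 52360 · 1/32 = 6545/4.
Numerically: E[X] ≈ 1636.250000.

E[X] = C(35,4)·2^(1−C(4,2)) = 6545/4 ≈ 1636.250000.


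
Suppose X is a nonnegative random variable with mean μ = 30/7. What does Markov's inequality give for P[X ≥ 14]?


μ = E[X] = 30/7, a = 14.
Markov: P[X ≥ 14] ≤ μ/a = (30/7)/14 = 15/49.
Numerically: ≈ 0.306.
(Since a = 14 > μ = 4.286, the bound 15/49 is < 1 and informative.)

P[X ≥ 14] ≤ 15/49 ≈ 0.306.


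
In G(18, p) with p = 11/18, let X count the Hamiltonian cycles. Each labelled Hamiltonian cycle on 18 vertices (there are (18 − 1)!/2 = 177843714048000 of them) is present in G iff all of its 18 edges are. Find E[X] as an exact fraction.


K_18 has (18 − 1)!/2 = 177843714048000 labelled Hamiltonian cycles.
For each such Hamiltonian cycle H, let X_H = 1 if all 18 edges of H are present in G. Then P[X_H = 1] = p^{18} = (11/18)^{18} = 5559917313492231481/39346408075296537575424.
By linearity of expectation: E[X] = Σ_H E[X_H] = 177843714048000 · p^{18} = 177843714048000 · 5559917313492231481/39346408075296537575424 = 82786473808235140223154875/3294258113514384.
Numerically: E[X] ≈ 2.513e+10.

E[X] = 177843714048000 · (11/18)^{18} = 82786473808235140223154875/3294258113514384 ≈ 2.513e+10.


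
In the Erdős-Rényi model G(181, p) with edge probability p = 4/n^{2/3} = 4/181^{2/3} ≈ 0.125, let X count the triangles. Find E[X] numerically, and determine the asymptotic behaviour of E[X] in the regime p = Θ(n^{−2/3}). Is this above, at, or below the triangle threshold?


Number of potential triangles: C(181, 3) = 971970.
Each occurs with probability p³ ≈ (0.125)³ ≈ 1.95354e-03.
By linearity: E[X] = C(181, 3)·p³ ≈ 971970 · 1.95354e-03 ≈ 1898.785.
Since α = 2/3 < 1, p = c/n^{2/3} ≫ 1/n is above the triangle threshold p ~ 1/n. Asymptotically E[X] ~ (c³/6)·n^{3(1−α)} = (4³/6)·n^{1} → ∞; triangles are abundant w.h.p.

E[X] ≈ 1898.785; in regime p = Θ(1/n^{2/3}) E[X] diverges (above the triangle threshold p ~ 1/n).


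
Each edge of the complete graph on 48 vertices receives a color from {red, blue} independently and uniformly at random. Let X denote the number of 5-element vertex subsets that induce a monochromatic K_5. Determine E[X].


Let X = Σ_S X_S over the C(48, 5) = 1712304 subsets S of size 5, where X_S = 1 if the K_5 on S is monochromatic.
For a fixed S, the K_5 on S has C(5, 2) = 10 edges. P[all 10 edges red] = (1/2)^10, and likewise for blue, so P[monochromatic] = 2·(1/2)^10 = 2^{1 − 10} = 1/512.
By linearity: E[X] = C(48, 5) · 2^{1 − 10} = 1712304 · 1/512 = 107019/32.
Numerically: E[X] ≈ 3344.3438.

E[X] = C(48,5)·2^(1−C(5,2)) = 107019/32 ≈ 3344.3438.


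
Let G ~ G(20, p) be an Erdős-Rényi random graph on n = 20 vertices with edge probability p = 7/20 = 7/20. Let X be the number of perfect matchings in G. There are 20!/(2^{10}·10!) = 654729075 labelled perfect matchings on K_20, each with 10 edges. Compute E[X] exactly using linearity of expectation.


K_20 has 20!/(2^{10}·10!) = 654729075 labelled perfect matchings.
For each such perfect matching H, let X_H = 1 if all 10 edges of H are present in G. Then P[X_H = 1] = p^{10} = (7/20)^{10} = 282475249/10240000000000.
By linearity of expectation: E[X] = Σ_H E[X_H] = 654729075 · p^{10} = 654729075 · 282475249/10240000000000 = 7397790339526587/409600000000.
Numerically: E[X] ≈ 18061.

E[X] = 654729075 · (7/20)^{10} = 7397790339526587/409600000000 ≈ 18061.


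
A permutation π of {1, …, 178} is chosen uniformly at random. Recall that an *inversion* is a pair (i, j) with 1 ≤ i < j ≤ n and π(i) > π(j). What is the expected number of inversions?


Write X = Σ X_I over the C(178, 2) = 15753 pairs i < j, with X_I the indicator of one inversion.
There are 15753 indicators.
For each fixed pair i < j, the values π(i) and π(j) are two distinct elements of {1, …, 178} in uniformly random order; by symmetry P[π(i) > π(j)] = 1/2.
By linearity: E[X] = 15753 · (1/2) = C(178, 2) · (1/2) = 15753/2 = 15753/2 ≈ 7876.500000.

E[X] = 15753/2 = 7876.500000.


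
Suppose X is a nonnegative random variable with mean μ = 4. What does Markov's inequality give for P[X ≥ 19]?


μ = E[X] = 4, a = 19.
Markov: P[X ≥ 19] ≤ μ/a = (4)/19 = 4/19.
Numerically: ≈ 0.21053.
(Since a = 19 > μ = 4.00000, the bound 4/19 is < 1 and informative.)

P[X ≥ 19] ≤ 4/19 ≈ 0.21053.


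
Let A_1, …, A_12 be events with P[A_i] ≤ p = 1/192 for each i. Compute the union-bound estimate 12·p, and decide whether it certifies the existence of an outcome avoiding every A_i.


Union bound: P[∪_{i=1}^{12} A_i] ≤ Σ_i P[A_i] ≤ 12·p = 12·(1/192) = 1/16.
Numerically: 1/16 ≈ 0.062.
Is 1/16 < 1? YES.
Since P[∪ A_i] ≤ 1/16 < 1, the complement has P[∩ A_i^c] ≥ 1 − 1/16 = 15/16 > 0, so some outcome avoids every A_i.

12·p = 1/16 ≈ 0.062; existence CERTIFIED by the union bound.


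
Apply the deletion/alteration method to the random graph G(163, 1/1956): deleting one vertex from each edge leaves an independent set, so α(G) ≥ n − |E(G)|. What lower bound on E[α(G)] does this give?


E[|E(G)|] = C(163, 2)·p = 13203 · (1/1956) = 27/4.
E[α(G)] ≥ n − E[|E(G)|] = 163 − 27/4 = 625/4.
Numerically: ≈ 156.250000.
(This is only a lower bound; the true E[α(G)] may be larger.)

E[α(G)] ≥ 625/4 ≈ 156.250000.


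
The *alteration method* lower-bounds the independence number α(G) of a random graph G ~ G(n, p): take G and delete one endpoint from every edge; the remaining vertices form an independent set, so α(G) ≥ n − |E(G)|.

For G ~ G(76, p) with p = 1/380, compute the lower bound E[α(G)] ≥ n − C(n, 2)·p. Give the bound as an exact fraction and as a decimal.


E[|E(G)|] = C(76, 2)·p = 2850 · (1/380) = 15/2.
E[α(G)] ≥ n − E[|E(G)|] = 76 − 15/2 = 137/2.
Numerically: ≈ 68.5000.
(This is only a lower bound; the true E[α(G)] may be larger.)

E[α(G)] ≥ 137/2 ≈ 68.5000.


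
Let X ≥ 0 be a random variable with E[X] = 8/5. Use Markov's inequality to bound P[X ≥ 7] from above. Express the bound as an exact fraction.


μ = E[X] = 8/5, a = 7.
Markov: P[X ≥ 7] ≤ μ/a = (8/5)/7 = 8/35.
Numerically: ≈ 0.229.
(Since a = 7 > μ = 1.600, the bound 8/35 is < 1 and informative.)

P[X ≥ 7] ≤ 8/35 ≈ 0.229.


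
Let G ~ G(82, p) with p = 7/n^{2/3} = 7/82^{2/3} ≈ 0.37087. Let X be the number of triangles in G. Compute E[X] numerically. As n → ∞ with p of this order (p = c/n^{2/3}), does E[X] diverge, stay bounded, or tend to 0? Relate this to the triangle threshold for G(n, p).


Number of potential triangles: C(82, 3) = 88560.
Each occurs with probability p³ ≈ (0.37087)³ ≈ 5.10113028e-02.
By linearity: E[X] = C(82, 3)·p³ ≈ 88560 · 5.10113028e-02 ≈ 4517.560976.
Since α = 2/3 < 1, p = c/n^{2/3} ≫ 1/n is above the triangle threshold p ~ 1/n. Asymptotically E[X] ~ (c³/6)·n^{3(1−α)} = (7³/6)·n^{1} → ∞; triangles are abundant w.h.p.

E[X] ≈ 4517.560976; in regime p = Θ(1/n^{2/3}) E[X] diverges (above the triangle threshold p ~ 1/n).


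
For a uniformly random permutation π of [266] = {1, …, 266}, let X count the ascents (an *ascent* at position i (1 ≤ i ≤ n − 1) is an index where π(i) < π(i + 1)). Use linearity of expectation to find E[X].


Write X = Σ X_I over i = 1, …, 265, with X_I the indicator of one ascent.
There are 265 indicators.
For each fixed i, the pair (π(i), π(i+1)) is a uniformly random ordered pair of distinct values from {1, …, 266}; by symmetry P[π(i) < π(i+1)] = 1/2.
By linearity: E[X] = 265 · (1/2) = (266 − 1) · (1/2) = 265/2 ≈ 132.500.

E[X] = 265/2 = 132.500.


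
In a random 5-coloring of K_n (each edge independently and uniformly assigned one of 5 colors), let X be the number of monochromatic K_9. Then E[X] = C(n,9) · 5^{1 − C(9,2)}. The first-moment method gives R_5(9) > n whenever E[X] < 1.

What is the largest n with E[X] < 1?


We need C(n, 9) · 5^{1 − 36} < 1, i.e. C(n, 9) < 5^{36 − 1} = 2910383045673370361328125.
Check values of n near the boundary:
  n = 2168: C(2168, 9) = 2867804175977929537095120; 2867804175977929537095120 < 2910383045673370361328125? YES
  n = 2169: C(2169, 9) = 2879753360044504243499683; 2879753360044504243499683 < 2910383045673370361328125? YES
  n = 2170: C(2170, 9) = 2891746779868845075610510; 2891746779868845075610510 < 2910383045673370361328125? YES
  n = 2171: C(2171, 9) = 2903784578674959601827205; 2903784578674959601827205 < 2910383045673370361328125? YES
  n = 2172: C(2172, 9) = 2915866900084148060642020; 2915866900084148060642020 < 2910383045673370361328125? NO
  n = 2173: C(2173, 9) = 2927993888115921319674265; 2927993888115921319674265 < 2910383045673370361328125? NO
  n = 2174: C(2174, 9) = 2940165687188920530702934; 2940165687188920530702934 < 2910383045673370361328125? NO
The largest n with C(n, 9) < 2910383045673370361328125 is n = 2171 (where E[X] = 580756915734991920365441/582076609134674072265625 ≈ 0.9977328). Hence R_5(9) > 2171, i.e. R_5(9) ≥ 2172.

Largest n = 2171; hence R_5(9) > 2171.


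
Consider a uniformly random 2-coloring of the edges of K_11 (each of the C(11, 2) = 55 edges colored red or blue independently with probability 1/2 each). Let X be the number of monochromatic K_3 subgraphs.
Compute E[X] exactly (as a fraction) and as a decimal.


Let X = Σ_S X_S over the C(11, 3) = 165 subsets S of size 3, where X_S = 1 if the K_3 on S is monochromatic.
For a fixed S, the K_3 on S has C(3, 2) = 3 edges. P[all 3 edges red] = (1/2)^3, and likewise for blue, so P[monochromatic] = 2·(1/2)^3 = 2^{1 − 3} = 1/4.
By linearity: E[X] = C(11, 3) · 2^{1 − 3} = 165 · 1/4 = 165/4.
Numerically: E[X] ≈ 41.2500.

E[X] = C(11,3)·2^(1−C(3,2)) = 165/4 ≈ 41.2500.


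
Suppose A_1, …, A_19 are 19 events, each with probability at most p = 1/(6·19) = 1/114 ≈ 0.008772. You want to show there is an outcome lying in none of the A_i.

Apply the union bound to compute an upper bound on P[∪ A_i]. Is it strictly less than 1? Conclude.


Union bound: P[∪_{i=1}^{19} A_i] ≤ Σ_i P[A_i] ≤ 19·p = 19·(1/114) = 1/6.
Numerically: 1/6 ≈ 0.166667.
Is 1/6 < 1? YES.
Since P[∪ A_i] ≤ 1/6 < 1, the complement has P[∩ A_i^c] ≥ 1 − 1/6 = 5/6 > 0, so some outcome avoids every A_i.

19·p = 1/6 ≈ 0.166667; existence CERTIFIED by the union bound.


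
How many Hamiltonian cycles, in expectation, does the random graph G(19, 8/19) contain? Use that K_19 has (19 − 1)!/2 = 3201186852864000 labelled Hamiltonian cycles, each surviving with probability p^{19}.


K_19 has (19 − 1)!/2 = 3201186852864000 labelled Hamiltonian cycles.
For each such Hamiltonian cycle H, let X_H = 1 if all 19 edges of H are present in G. Then P[X_H = 1] = p^{19} = (8/19)^{19} = 144115188075855872/1978419655660313589123979.
Summing the indicators: E[X] = Σ_H E[X_H] = 3201186852864000 · p^{19} = 3201186852864000 · 144115188075855872/1978419655660313589123979 = 461339645366452518590934417408000/1978419655660313589123979.
Numerically: E[X] ≈ 2.3319e+08.

E[X] = 3201186852864000 · (8/19)^{19} = 461339645366452518590934417408000/1978419655660313589123979 ≈ 2.3319e+08.


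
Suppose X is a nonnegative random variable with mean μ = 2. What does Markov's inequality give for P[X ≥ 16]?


μ = E[X] = 2, a = 16.
Markov: P[X ≥ 16] ≤ μ/a = (2)/16 = 1/8.
Numerically: ≈ 0.1250.
(Since a = 16 > μ = 2.0000, the bound 1/8 is < 1 and informative.)

P[X ≥ 16] ≤ 1/8 ≈ 0.1250.


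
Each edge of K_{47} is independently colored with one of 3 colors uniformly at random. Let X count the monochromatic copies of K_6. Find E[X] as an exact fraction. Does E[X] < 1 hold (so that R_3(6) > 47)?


E[X] = C(47, 6) · 3^{1 − 15} = 10737573 · 3^{−14} = 10737573/4782969.
As a reduced fraction: E[X] = 3579191/1594323 ≈ 2.2449598.
Is E[X] < 1? NO.
Since E[X] ≥ 1, the first-moment bound is inconclusive at n = 47; it does NOT by itself certify R_3(6) > 47.

E[X] = 3579191/1594323 ≈ 2.2449598; E[X] ≥ 1; first-moment method inconclusive here.
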